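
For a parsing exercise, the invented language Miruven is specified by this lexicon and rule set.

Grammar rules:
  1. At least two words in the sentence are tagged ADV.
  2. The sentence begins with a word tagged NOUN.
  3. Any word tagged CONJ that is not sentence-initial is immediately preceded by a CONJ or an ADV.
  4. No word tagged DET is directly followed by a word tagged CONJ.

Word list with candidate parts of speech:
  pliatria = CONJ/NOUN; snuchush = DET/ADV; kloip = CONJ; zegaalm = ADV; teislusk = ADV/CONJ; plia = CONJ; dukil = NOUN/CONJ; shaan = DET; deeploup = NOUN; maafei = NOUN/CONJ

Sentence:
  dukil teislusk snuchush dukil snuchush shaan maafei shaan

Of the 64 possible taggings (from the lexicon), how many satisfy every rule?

Candidates per position — 1:dukil {NOUN,CONJ}; 2:teislusk {ADV,CONJ}; 3:snuchush {DET,ADV}; 4:dukil {NOUN,CONJ}; 5:snuchush {DET,ADV}; 6:shaan {DET}; 7:maafei {NOUN,CONJ}; 8:shaan {DET}.
There are 64 candidate sequences in total.
The sequences that satisfy every rule: NOUN ADV DET NOUN ADV DET NOUN DET; NOUN ADV ADV NOUN DET DET NOUN DET; NOUN ADV ADV NOUN ADV DET NOUN DET; NOUN ADV ADV CONJ DET DET NOUN DET; NOUN ADV ADV CONJ ADV DET NOUN DET.
Count = 5.

5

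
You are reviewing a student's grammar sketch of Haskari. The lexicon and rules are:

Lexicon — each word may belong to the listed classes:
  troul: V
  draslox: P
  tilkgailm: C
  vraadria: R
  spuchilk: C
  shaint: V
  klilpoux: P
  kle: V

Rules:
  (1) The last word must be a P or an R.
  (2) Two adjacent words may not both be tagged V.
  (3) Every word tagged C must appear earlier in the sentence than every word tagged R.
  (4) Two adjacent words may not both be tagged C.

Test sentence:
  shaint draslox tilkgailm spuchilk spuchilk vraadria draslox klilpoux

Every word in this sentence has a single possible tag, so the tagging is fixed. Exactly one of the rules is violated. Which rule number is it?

4

Fixed tagging: V P C C C R P P.
Checking each rule: R1 pass, R2 pass, R3 pass, R4 fail.
Only rule 4 fails.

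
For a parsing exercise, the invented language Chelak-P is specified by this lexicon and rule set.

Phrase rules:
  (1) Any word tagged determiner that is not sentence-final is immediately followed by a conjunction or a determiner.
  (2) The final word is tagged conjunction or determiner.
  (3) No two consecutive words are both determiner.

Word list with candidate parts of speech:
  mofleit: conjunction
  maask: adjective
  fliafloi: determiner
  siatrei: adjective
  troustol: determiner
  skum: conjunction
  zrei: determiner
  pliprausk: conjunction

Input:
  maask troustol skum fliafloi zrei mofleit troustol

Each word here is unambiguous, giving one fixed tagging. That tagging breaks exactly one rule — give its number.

3

Fixed tagging: adjective determiner conjunction determiner determiner conjunction determiner.
Checking each rule: R1 ✓, R2 ✓, R3 ✗.
Only rule 3 fails.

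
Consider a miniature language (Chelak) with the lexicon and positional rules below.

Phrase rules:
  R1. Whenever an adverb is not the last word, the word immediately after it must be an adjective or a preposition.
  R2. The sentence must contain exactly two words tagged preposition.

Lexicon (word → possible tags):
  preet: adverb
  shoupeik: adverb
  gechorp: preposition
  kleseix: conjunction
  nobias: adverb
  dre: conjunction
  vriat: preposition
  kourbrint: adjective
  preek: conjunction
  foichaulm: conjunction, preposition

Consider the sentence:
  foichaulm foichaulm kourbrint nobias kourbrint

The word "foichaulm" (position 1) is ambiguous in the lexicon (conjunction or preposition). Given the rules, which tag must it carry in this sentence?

preposition

Candidates per position — 1:foichaulm {conjunction,preposition}; 2:foichaulm {conjunction,preposition}; 3:kourbrint {adjective}; 4:nobias {adverb}; 5:kourbrint {adjective}.
At position 1, choosing conjunction makes rule 2 impossible to satisfy; hence preposition.
At position 2, choosing conjunction makes rule 2 impossible to satisfy; hence preposition.
The unique satisfying tagging is: preposition preposition adjective adverb adjective.
Rule-by-rule: rule 1 holds; rule 2 holds.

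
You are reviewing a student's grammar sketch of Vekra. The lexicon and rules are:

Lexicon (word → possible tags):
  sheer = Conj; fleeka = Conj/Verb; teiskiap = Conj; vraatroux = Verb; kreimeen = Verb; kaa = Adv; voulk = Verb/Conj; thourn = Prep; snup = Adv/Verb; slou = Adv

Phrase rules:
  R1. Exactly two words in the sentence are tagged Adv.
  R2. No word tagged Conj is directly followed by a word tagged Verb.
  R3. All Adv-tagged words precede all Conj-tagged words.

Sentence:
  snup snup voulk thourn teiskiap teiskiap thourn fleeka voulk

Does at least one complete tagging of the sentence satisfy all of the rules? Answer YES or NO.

YES

Candidates per position — 1:snup {Adv,Verb}; 2:snup {Adv,Verb}; 3:voulk {Verb,Conj}; 4:thourn {Prep}; 5:teiskiap {Conj}; 6:teiskiap {Conj}; 7:thourn {Prep}; 8:fleeka {Conj,Verb}; 9:voulk {Verb,Conj}.
One satisfying assignment: Adv Adv Conj Prep Conj Conj Prep Conj Conj.
Check: rule 1 ok; rule 2 ok; rule 3 ok.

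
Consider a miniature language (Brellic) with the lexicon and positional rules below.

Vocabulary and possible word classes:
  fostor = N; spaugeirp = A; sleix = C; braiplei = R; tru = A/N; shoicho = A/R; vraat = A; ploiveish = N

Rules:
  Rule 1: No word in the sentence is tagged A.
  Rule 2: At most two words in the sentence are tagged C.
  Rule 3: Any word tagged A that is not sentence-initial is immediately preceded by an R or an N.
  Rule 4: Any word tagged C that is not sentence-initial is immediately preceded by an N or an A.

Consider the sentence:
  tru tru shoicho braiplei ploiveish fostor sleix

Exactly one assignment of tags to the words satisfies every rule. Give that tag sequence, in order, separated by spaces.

N N R R N N C

Candidates per position — 1:tru {A,N}; 2:tru {A,N}; 3:shoicho {A,R}; 4:braiplei {R}; 5:ploiveish {N}; 6:fostor {N}; 7:sleix {C}.
Word 1 cannot be A — rule 1 would then fail for every completion. It is N.
Word 2 cannot be A — rule 1 would then fail for every completion. It is N.
Word 3 cannot be A — rule 1 would then fail for every completion. It is R.
That leaves exactly one tagging: N N R R N N C.
Rule-by-rule: rule 1 ✓; rule 2 ✓; rule 3 ✓; rule 4 ✓.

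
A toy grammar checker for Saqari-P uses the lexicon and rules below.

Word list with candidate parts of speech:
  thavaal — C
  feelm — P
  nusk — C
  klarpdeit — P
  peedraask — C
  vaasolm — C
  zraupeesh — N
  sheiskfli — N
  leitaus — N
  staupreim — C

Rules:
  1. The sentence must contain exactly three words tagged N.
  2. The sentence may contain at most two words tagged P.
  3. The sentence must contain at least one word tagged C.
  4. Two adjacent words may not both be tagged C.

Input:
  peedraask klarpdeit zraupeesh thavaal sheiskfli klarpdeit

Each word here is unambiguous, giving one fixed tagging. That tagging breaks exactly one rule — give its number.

Fixed tagging: C P N C N P.
Rule check: R1 fail, R2 pass, R3 pass, R4 pass.
Only rule 1 fails.

1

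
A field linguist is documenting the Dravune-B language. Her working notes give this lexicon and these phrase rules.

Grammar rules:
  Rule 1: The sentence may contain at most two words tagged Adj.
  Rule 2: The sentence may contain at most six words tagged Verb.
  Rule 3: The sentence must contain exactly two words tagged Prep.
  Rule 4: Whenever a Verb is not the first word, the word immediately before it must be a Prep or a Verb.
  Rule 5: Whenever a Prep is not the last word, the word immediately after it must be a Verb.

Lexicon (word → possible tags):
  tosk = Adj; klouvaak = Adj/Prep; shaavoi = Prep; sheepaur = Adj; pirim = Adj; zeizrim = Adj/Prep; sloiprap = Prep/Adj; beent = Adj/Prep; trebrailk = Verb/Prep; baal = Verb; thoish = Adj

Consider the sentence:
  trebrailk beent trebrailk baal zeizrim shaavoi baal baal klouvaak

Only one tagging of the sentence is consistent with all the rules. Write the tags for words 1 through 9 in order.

Verb Prep Verb Verb Adj Prep Verb Verb Adj

Candidates per position — 1:trebrailk {Verb,Prep}; 2:beent {Adj,Prep}; 3:trebrailk {Verb,Prep}; 4:baal {Verb}; 5:zeizrim {Adj,Prep}; 6:shaavoi {Prep}; 7:baal {Verb}; 8:baal {Verb}; 9:klouvaak {Adj,Prep}.
Position 1: Prep is ruled out by rule 5; that leaves Verb.
Position 5: Prep is ruled out by rule 5; that leaves Adj.
The remaining ambiguous positions (2, 3, 9) are resolved jointly — only one combination satisfies every rule.
That leaves exactly one tagging: Verb Prep Verb Verb Adj Prep Verb Verb Adj.
Check: rule 1 ✓; rule 2 ✓; rule 3 ✓; rule 4 ✓; rule 5 ✓.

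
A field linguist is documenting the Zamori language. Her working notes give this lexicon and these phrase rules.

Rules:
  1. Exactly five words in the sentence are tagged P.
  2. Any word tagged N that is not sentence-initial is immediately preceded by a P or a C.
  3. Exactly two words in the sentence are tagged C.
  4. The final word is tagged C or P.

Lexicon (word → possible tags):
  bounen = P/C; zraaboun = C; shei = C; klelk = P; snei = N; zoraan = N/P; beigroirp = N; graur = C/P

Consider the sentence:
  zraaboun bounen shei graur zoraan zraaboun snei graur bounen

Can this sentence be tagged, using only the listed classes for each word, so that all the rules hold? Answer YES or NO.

NO

Candidates per position — 1:zraaboun {C}; 2:bounen {P,C}; 3:shei {C}; 4:graur {C,P}; 5:zoraan {N,P}; 6:zraaboun {C}; 7:snei {N}; 8:graur {C,P}; 9:bounen {P,C}.
Rule 3 cannot be satisfied by any choice of tags from the lexicon.
So there is no consistent tagging.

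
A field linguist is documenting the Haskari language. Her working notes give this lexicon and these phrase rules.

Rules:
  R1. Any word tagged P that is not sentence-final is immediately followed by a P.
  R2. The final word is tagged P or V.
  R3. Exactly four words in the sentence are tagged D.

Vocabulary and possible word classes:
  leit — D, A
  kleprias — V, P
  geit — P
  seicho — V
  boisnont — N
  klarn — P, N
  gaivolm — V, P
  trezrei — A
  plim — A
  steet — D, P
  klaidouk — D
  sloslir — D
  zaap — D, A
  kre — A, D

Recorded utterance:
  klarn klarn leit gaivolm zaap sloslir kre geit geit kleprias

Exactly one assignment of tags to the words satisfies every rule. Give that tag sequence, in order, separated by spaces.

Candidates per position — 1:klarn {P,N}; 2:klarn {P,N}; 3:leit {D,A}; 4:gaivolm {V,P}; 5:zaap {D,A}; 6:sloslir {D}; 7:kre {A,D}; 8:geit {P}; 9:geit {P}; 10:kleprias {V,P}.
Position 1: P is ruled out by rule 1; that leaves N.
Position 2: P is ruled out by rule 1; that leaves N.
Position 3: A is ruled out by rule 3; that leaves D.
Position 4: P is ruled out by rule 1; that leaves V.
Position 5: A is ruled out by rule 3; that leaves D.
Position 7: A is ruled out by rule 3; that leaves D.
Position 10: V is ruled out by rule 1; that leaves P.
That leaves exactly one tagging: N N D V D D D P P P.
Check: rule 1 ok; rule 2 ok; rule 3 ok.

N N D V D D D P P P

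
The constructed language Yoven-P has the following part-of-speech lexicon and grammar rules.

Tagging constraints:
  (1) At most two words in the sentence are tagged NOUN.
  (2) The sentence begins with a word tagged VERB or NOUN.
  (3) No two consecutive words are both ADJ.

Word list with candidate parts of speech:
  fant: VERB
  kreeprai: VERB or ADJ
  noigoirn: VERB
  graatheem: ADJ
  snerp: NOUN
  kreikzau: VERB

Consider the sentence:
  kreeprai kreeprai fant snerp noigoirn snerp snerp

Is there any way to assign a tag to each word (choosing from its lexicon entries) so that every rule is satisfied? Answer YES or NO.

Candidates per position — 1:kreeprai {VERB,ADJ}; 2:kreeprai {VERB,ADJ}; 3:fant {VERB}; 4:snerp {NOUN}; 5:noigoirn {VERB}; 6:snerp {NOUN}; 7:snerp {NOUN}.
Rule 1 cannot be satisfied by any choice of tags from the lexicon.
So there is no consistent tagging.

NO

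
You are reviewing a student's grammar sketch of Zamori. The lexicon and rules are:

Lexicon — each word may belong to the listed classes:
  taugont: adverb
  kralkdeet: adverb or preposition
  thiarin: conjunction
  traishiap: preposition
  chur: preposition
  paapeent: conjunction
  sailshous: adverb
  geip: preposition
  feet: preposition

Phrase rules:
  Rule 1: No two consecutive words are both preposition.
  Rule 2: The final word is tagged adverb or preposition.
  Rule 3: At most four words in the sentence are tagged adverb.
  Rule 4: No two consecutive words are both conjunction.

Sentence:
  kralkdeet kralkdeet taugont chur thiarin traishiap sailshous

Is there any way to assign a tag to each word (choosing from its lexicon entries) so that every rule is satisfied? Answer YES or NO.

Candidates per position — 1:kralkdeet {adverb,preposition}; 2:kralkdeet {adverb,preposition}; 3:taugont {adverb}; 4:chur {preposition}; 5:thiarin {conjunction}; 6:traishiap {preposition}; 7:sailshous {adverb}.
One satisfying assignment: preposition adverb adverb preposition conjunction preposition adverb.
Rule-by-rule: rule 1 ✓; rule 2 ✓; rule 3 ✓; rule 4 ✓.

YES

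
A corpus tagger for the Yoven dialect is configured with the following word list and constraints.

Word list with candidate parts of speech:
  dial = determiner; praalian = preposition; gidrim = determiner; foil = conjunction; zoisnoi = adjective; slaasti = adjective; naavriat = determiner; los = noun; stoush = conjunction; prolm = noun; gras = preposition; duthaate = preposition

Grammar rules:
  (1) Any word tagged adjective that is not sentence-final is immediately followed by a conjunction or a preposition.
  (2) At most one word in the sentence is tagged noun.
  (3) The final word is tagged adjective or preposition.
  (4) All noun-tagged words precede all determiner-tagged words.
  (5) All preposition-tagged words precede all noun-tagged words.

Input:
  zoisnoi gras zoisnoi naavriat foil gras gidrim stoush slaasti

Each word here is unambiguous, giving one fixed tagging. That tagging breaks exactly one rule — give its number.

1

Fixed tagging: adjective preposition adjective determiner conjunction preposition determiner conjunction adjective.
Applying the rules: R1 violated, R2 holds, R3 holds, R4 holds, R5 holds.
Only rule 1 fails.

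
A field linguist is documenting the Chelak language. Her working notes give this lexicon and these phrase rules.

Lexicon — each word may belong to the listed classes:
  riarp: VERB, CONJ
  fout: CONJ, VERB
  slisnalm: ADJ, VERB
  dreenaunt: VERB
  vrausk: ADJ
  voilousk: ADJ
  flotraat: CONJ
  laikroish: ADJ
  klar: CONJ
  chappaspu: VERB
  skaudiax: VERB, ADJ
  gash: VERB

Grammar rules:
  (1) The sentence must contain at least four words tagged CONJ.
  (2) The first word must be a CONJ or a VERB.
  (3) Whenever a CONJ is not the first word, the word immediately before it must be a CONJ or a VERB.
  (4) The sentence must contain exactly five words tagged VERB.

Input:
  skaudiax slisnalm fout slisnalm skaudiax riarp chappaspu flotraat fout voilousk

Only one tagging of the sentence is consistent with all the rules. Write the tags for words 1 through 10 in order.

VERB VERB CONJ VERB VERB CONJ VERB CONJ CONJ ADJ

Candidates per position — 1:skaudiax {VERB,ADJ}; 2:slisnalm {ADJ,VERB}; 3:fout {CONJ,VERB}; 4:slisnalm {ADJ,VERB}; 5:skaudiax {VERB,ADJ}; 6:riarp {VERB,CONJ}; 7:chappaspu {VERB}; 8:flotraat {CONJ}; 9:fout {CONJ,VERB}; 10:voilousk {ADJ}.
Position 1: tagging it ADJ would leave rule 2 unsatisfiable, so it must be VERB.
Position 3: tagging it VERB would leave rule 1 unsatisfiable, so it must be CONJ.
Position 6: tagging it VERB would leave rule 1 unsatisfiable, so it must be CONJ.
Position 9: tagging it VERB would leave rule 1 unsatisfiable, so it must be CONJ.
Position 2: tagging it ADJ would leave rule 3 unsatisfiable, so it must be VERB.
Position 4: tagging it ADJ would leave rule 4 unsatisfiable, so it must be VERB.
Position 5: tagging it ADJ would leave rule 3 unsatisfiable, so it must be VERB.
That leaves exactly one tagging: VERB VERB CONJ VERB VERB CONJ VERB CONJ CONJ ADJ.
Checking: rule 1 ✓; rule 2 ✓; rule 3 ✓; rule 4 ✓.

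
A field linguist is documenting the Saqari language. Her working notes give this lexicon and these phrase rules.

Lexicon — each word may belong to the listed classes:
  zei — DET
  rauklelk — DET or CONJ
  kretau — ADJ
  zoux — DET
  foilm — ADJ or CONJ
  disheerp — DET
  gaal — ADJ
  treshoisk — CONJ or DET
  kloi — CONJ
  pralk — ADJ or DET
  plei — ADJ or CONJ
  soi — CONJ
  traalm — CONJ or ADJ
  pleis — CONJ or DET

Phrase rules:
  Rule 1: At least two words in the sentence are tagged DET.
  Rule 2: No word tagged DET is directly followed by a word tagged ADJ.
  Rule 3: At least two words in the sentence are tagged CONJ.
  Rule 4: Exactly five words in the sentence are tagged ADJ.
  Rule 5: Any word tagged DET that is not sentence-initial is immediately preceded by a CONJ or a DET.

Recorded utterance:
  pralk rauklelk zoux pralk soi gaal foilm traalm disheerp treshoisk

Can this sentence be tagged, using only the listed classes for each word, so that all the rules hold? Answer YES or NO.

NO

Candidates per position — 1:pralk {ADJ,DET}; 2:rauklelk {DET,CONJ}; 3:zoux {DET}; 4:pralk {ADJ,DET}; 5:soi {CONJ}; 6:gaal {ADJ}; 7:foilm {ADJ,CONJ}; 8:traalm {CONJ,ADJ}; 9:disheerp {DET}; 10:treshoisk {CONJ,DET}.
Every candidate sequence violates at least one rule; no consistent tagging exists.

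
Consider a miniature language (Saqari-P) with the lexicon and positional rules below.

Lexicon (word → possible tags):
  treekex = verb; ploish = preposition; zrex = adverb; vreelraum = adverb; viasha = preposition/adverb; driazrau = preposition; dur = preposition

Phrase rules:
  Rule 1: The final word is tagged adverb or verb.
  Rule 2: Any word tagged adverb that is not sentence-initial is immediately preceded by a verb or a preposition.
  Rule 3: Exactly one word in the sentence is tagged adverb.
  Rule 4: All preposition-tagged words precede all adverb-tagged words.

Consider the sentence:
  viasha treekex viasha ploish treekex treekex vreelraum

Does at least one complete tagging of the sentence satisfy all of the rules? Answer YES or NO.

Candidates per position — 1:viasha {preposition,adverb}; 2:treekex {verb}; 3:viasha {preposition,adverb}; 4:ploish {preposition}; 5:treekex {verb}; 6:treekex {verb}; 7:vreelraum {adverb}.
One satisfying assignment: preposition verb preposition preposition verb verb adverb.
Check: rule 1 satisfied; rule 2 satisfied; rule 3 satisfied; rule 4 satisfied.

YES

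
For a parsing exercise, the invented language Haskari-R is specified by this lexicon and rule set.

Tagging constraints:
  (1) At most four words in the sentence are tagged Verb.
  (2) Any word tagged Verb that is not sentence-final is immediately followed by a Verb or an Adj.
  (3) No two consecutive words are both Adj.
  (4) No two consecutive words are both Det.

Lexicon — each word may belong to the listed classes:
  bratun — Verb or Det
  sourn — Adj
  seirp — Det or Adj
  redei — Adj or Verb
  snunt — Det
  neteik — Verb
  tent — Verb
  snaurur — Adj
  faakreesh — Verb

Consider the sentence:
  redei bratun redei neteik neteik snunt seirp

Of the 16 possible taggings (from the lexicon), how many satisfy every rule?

0

Candidates per position — 1:redei {Adj,Verb}; 2:bratun {Verb,Det}; 3:redei {Adj,Verb}; 4:neteik {Verb}; 5:neteik {Verb}; 6:snunt {Det}; 7:seirp {Det,Adj}.
There are 16 candidate sequences in total.
Rule 2 cannot be satisfied by any choice of tags from the lexicon.
So there is no consistent tagging.
Count = 0.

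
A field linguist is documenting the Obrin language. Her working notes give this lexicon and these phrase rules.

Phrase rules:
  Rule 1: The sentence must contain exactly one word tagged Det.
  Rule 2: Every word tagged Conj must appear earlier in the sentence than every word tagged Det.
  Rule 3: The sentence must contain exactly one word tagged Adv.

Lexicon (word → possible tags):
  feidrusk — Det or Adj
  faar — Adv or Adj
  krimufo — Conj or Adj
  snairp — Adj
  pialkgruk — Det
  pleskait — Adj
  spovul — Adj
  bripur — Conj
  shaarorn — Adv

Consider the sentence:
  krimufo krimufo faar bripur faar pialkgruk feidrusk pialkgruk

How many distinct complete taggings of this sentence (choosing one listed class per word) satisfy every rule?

Candidates per position — 1:krimufo {Conj,Adj}; 2:krimufo {Conj,Adj}; 3:faar {Adv,Adj}; 4:bripur {Conj}; 5:faar {Adv,Adj}; 6:pialkgruk {Det}; 7:feidrusk {Det,Adj}; 8:pialkgruk {Det}.
There are 32 candidate sequences in total.
Rule 1 cannot be satisfied by any choice of tags from the lexicon.
So there is no consistent tagging.
Count = 0.

0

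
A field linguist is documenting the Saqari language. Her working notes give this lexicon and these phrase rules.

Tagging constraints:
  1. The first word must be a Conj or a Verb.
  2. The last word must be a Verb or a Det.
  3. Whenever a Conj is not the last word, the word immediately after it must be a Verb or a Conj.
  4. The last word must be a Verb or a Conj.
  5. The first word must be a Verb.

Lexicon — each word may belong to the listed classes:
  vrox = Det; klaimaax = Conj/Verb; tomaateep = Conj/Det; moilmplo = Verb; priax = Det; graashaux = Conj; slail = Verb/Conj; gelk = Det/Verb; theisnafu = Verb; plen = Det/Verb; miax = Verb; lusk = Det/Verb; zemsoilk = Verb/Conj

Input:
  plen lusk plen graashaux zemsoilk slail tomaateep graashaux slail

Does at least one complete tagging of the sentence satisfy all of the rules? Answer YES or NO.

Candidates per position — 1:plen {Det,Verb}; 2:lusk {Det,Verb}; 3:plen {Det,Verb}; 4:graashaux {Conj}; 5:zemsoilk {Verb,Conj}; 6:slail {Verb,Conj}; 7:tomaateep {Conj,Det}; 8:graashaux {Conj}; 9:slail {Verb,Conj}.
One satisfying assignment: Verb Verb Det Conj Verb Conj Conj Conj Verb.
Verifying each rule — rule 1 ok; rule 2 ok; rule 3 ok; rule 4 ok; rule 5 ok.

YES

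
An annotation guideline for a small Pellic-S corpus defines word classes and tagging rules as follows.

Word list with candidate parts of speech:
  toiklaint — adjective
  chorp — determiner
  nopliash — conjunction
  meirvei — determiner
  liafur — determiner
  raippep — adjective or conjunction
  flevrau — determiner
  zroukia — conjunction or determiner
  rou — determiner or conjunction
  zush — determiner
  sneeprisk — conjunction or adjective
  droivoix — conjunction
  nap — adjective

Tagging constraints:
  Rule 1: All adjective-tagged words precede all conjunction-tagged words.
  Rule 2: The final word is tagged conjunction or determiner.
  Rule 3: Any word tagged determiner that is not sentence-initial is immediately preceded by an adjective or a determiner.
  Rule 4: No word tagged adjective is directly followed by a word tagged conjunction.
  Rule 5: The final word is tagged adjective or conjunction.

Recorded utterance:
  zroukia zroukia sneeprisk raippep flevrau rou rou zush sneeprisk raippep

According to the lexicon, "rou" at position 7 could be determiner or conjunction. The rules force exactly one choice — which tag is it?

determiner

Candidates per position — 1:zroukia {conjunction,determiner}; 2:zroukia {conjunction,determiner}; 3:sneeprisk {conjunction,adjective}; 4:raippep {adjective,conjunction}; 5:flevrau {determiner}; 6:rou {determiner,conjunction}; 7:rou {determiner,conjunction}; 8:zush {determiner}; 9:sneeprisk {conjunction,adjective}; 10:raippep {adjective,conjunction}.
Position 4: tagging it conjunction would leave rule 3 unsatisfiable, so it must be adjective.
Position 6: tagging it conjunction would leave rule 3 unsatisfiable, so it must be determiner.
Position 7: tagging it conjunction would leave rule 3 unsatisfiable, so it must be determiner.
Position 10: tagging it adjective would leave rule 2 unsatisfiable, so it must be conjunction.
Position 1: tagging it conjunction would leave rule 1 unsatisfiable, so it must be determiner.
Position 2: tagging it conjunction would leave rule 1 unsatisfiable, so it must be determiner.
Position 3: tagging it conjunction would leave rule 1 unsatisfiable, so it must be adjective.
Position 9: tagging it adjective would leave rule 4 unsatisfiable, so it must be conjunction.
That leaves exactly one tagging: determiner determiner adjective adjective determiner determiner determiner determiner conjunction conjunction.
Verifying each rule — rule 1 satisfied; rule 2 satisfied; rule 3 satisfied; rule 4 satisfied; rule 5 satisfied.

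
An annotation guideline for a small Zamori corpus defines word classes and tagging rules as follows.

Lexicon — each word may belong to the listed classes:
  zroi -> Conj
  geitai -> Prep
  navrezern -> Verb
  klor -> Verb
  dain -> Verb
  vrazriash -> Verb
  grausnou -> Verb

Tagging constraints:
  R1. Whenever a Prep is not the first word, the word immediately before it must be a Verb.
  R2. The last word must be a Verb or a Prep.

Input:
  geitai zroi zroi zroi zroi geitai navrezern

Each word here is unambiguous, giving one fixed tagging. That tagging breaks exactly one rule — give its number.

Fixed tagging: Prep Conj Conj Conj Conj Prep Verb.
Rule check: R1 fail, R2 pass.
Only rule 1 fails.

1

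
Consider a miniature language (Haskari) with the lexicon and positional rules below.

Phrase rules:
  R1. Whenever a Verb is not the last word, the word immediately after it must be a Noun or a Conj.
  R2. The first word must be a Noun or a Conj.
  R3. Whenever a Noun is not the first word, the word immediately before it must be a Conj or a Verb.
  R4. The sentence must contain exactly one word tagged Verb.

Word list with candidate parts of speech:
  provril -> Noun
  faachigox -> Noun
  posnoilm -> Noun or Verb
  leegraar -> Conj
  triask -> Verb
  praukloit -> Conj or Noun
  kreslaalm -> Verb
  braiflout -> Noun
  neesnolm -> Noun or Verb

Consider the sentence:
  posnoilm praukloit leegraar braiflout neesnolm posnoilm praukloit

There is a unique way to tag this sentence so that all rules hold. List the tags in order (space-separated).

Candidates per position — 1:posnoilm {Noun,Verb}; 2:praukloit {Conj,Noun}; 3:leegraar {Conj}; 4:braiflout {Noun}; 5:neesnolm {Noun,Verb}; 6:posnoilm {Noun,Verb}; 7:praukloit {Conj,Noun}.
If word 1 were Verb, no tagging could satisfy rule 2; so word 1 is Noun.
If word 2 were Noun, no tagging could satisfy rule 3; so word 2 is Conj.
If word 5 were Noun, no tagging could satisfy rule 3; so word 5 is Verb.
If word 6 were Verb, no tagging could satisfy rule 1; so word 6 is Noun.
If word 7 were Noun, no tagging could satisfy rule 3; so word 7 is Conj.
The only consistent sequence is: Noun Conj Conj Noun Verb Noun Conj.
Check: rule 1 ok; rule 2 ok; rule 3 ok; rule 4 ok.

Noun Conj Conj Noun Verb Noun Conj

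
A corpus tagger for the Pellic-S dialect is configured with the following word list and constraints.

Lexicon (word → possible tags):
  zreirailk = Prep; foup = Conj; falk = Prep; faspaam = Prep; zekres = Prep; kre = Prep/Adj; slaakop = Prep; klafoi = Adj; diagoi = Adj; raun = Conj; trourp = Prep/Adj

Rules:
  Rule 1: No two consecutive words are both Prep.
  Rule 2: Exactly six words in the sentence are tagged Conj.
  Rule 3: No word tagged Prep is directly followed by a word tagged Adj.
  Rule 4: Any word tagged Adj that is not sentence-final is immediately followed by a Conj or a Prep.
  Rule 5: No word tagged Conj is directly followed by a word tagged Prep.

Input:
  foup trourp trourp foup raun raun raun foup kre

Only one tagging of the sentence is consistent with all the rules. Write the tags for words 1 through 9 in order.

Candidates per position — 1:foup {Conj}; 2:trourp {Prep,Adj}; 3:trourp {Prep,Adj}; 4:foup {Conj}; 5:raun {Conj}; 6:raun {Conj}; 7:raun {Conj}; 8:foup {Conj}; 9:kre {Prep,Adj}.
Position 2: tagging it Prep would leave rule 5 unsatisfiable, so it must be Adj.
Position 3: tagging it Adj would leave rule 4 unsatisfiable, so it must be Prep.
Position 9: tagging it Prep would leave rule 5 unsatisfiable, so it must be Adj.
The unique satisfying tagging is: Conj Adj Prep Conj Conj Conj Conj Conj Adj.
Check: rule 1 ok; rule 2 ok; rule 3 ok; rule 4 ok; rule 5 ok.

Conj Adj Prep Conj Conj Conj Conj Conj Adj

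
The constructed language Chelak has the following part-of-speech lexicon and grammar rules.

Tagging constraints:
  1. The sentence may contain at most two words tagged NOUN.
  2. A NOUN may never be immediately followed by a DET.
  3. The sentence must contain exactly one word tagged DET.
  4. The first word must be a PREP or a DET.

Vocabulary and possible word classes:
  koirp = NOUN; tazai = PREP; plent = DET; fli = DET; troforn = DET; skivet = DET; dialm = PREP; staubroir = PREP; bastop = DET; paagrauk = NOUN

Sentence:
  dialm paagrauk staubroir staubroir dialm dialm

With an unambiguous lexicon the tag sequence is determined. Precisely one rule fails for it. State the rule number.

Fixed tagging: PREP NOUN PREP PREP PREP PREP.
Checking each rule: R1 ok, R2 ok, R3 fails, R4 ok.
Only rule 3 fails.

3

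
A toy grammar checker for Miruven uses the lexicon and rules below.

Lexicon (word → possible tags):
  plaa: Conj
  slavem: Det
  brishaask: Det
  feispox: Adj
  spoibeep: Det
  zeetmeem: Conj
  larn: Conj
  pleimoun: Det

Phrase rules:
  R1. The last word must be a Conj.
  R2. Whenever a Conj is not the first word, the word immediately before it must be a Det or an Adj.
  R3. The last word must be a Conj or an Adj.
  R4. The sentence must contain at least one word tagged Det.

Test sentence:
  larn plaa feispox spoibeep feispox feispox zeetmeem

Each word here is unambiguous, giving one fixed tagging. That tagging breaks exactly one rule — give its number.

2

Fixed tagging: Conj Conj Adj Det Adj Adj Conj.
Applying the rules: R1 holds, R2 violated, R3 holds, R4 holds.
Only rule 2 fails.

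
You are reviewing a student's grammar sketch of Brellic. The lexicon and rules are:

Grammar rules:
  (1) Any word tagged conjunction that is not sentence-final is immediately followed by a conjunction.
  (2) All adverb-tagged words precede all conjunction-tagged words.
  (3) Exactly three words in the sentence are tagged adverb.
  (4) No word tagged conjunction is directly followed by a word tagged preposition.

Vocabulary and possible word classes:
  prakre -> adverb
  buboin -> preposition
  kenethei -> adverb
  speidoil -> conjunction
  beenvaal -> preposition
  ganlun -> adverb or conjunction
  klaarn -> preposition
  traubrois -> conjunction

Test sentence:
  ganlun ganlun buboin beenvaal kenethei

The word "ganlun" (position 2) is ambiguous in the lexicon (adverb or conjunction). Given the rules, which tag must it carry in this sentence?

Candidates per position — 1:ganlun {adverb,conjunction}; 2:ganlun {adverb,conjunction}; 3:buboin {preposition}; 4:beenvaal {preposition}; 5:kenethei {adverb}.
Word 1 cannot be conjunction — rule 1 would then fail for every completion. It is adverb.
Word 2 cannot be conjunction — rule 1 would then fail for every completion. It is adverb.
So the tagging must be: adverb adverb preposition preposition adverb.
Check: rule 1 ok; rule 2 ok; rule 3 ok; rule 4 ok.

adverb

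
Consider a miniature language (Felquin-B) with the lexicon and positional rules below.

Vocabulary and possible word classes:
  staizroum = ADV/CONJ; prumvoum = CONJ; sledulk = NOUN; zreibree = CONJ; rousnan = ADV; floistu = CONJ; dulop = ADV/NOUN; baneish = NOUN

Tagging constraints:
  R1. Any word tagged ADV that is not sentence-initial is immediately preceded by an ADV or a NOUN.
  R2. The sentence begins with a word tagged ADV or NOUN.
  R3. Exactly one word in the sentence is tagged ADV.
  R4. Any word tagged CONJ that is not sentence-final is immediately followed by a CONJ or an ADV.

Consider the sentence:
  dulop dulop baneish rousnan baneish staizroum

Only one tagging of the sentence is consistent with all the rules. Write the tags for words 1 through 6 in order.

NOUN NOUN NOUN ADV NOUN CONJ

Candidates per position — 1:dulop {ADV,NOUN}; 2:dulop {ADV,NOUN}; 3:baneish {NOUN}; 4:rousnan {ADV}; 5:baneish {NOUN}; 6:staizroum {ADV,CONJ}.
Word 1 cannot be ADV — rule 3 would then fail for every completion. It is NOUN.
Word 2 cannot be ADV — rule 3 would then fail for every completion. It is NOUN.
Word 6 cannot be ADV — rule 3 would then fail for every completion. It is CONJ.
The only consistent sequence is: NOUN NOUN NOUN ADV NOUN CONJ.
Check: rule 1 satisfied; rule 2 satisfied; rule 3 satisfied; rule 4 satisfied.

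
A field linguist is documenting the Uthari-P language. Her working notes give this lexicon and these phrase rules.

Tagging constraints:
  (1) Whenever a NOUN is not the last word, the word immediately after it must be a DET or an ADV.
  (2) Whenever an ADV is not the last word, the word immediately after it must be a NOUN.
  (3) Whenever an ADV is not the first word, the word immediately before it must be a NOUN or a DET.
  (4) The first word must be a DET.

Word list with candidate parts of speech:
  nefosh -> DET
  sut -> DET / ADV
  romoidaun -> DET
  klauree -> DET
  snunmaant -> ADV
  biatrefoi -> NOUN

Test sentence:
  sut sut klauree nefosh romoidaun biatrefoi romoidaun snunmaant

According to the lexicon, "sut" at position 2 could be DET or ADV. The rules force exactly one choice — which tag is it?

Candidates per position — 1:sut {DET,ADV}; 2:sut {DET,ADV}; 3:klauree {DET}; 4:nefosh {DET}; 5:romoidaun {DET}; 6:biatrefoi {NOUN}; 7:romoidaun {DET}; 8:snunmaant {ADV}.
At position 1, choosing ADV makes rule 2 impossible to satisfy; hence DET.
At position 2, choosing ADV makes rule 2 impossible to satisfy; hence DET.
That leaves exactly one tagging: DET DET DET DET DET NOUN DET ADV.
Verifying each rule — rule 1 holds; rule 2 holds; rule 3 holds; rule 4 holds.

DET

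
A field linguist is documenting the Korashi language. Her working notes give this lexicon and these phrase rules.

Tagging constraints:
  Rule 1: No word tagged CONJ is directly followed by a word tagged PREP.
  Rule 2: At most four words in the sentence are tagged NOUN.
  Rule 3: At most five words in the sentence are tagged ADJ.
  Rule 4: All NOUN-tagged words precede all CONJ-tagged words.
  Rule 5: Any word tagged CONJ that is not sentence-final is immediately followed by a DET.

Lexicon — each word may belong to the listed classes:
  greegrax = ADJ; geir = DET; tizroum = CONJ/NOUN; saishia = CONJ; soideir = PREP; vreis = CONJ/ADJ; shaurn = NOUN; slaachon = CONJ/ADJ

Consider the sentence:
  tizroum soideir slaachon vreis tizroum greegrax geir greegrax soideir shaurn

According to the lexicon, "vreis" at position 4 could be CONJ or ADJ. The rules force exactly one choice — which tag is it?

ADJ

Candidates per position — 1:tizroum {CONJ,NOUN}; 2:soideir {PREP}; 3:slaachon {CONJ,ADJ}; 4:vreis {CONJ,ADJ}; 5:tizroum {CONJ,NOUN}; 6:greegrax {ADJ}; 7:geir {DET}; 8:greegrax {ADJ}; 9:soideir {PREP}; 10:shaurn {NOUN}.
At position 1, choosing CONJ makes rule 1 impossible to satisfy; hence NOUN.
At position 3, choosing CONJ makes rule 4 impossible to satisfy; hence ADJ.
At position 4, choosing CONJ makes rule 4 impossible to satisfy; hence ADJ.
At position 5, choosing CONJ makes rule 4 impossible to satisfy; hence NOUN.
So the tagging must be: NOUN PREP ADJ ADJ NOUN ADJ DET ADJ PREP NOUN.
Verifying each rule — rule 1 satisfied; rule 2 satisfied; rule 3 satisfied; rule 4 satisfied; rule 5 satisfied.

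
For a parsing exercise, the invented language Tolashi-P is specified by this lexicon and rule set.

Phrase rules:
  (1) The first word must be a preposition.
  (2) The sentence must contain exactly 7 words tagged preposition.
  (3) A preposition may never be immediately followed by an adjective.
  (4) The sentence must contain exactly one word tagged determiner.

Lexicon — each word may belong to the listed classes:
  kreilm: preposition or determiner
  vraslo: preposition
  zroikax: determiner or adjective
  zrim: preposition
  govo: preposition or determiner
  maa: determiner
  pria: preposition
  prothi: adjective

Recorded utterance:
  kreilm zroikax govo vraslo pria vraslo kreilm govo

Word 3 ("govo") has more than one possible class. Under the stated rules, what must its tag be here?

Candidates per position — 1:kreilm {preposition,determiner}; 2:zroikax {determiner,adjective}; 3:govo {preposition,determiner}; 4:vraslo {preposition}; 5:pria {preposition}; 6:vraslo {preposition}; 7:kreilm {preposition,determiner}; 8:govo {preposition,determiner}.
Position 1: tagging it determiner would leave rule 1 unsatisfiable, so it must be preposition.
Position 2: tagging it adjective would leave rule 3 unsatisfiable, so it must be determiner.
Position 3: tagging it determiner would leave rule 2 unsatisfiable, so it must be preposition.
Position 7: tagging it determiner would leave rule 2 unsatisfiable, so it must be preposition.
Position 8: tagging it determiner would leave rule 2 unsatisfiable, so it must be preposition.
So the tagging must be: preposition determiner preposition preposition preposition preposition preposition preposition.
Check: rule 1 ✓; rule 2 ✓; rule 3 ✓; rule 4 ✓.

preposition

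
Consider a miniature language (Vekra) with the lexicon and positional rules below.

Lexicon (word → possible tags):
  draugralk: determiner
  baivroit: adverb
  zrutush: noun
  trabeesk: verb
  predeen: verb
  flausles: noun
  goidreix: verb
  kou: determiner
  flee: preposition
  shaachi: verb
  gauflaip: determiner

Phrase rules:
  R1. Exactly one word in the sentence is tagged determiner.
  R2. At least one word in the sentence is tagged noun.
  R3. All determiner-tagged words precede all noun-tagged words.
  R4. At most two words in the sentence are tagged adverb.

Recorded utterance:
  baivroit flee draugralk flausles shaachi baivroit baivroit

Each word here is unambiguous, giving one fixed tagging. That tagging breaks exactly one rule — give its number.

4

Fixed tagging: adverb preposition determiner noun verb adverb adverb.
Checking each rule: R1 pass, R2 pass, R3 pass, R4 fail.
Only rule 4 fails.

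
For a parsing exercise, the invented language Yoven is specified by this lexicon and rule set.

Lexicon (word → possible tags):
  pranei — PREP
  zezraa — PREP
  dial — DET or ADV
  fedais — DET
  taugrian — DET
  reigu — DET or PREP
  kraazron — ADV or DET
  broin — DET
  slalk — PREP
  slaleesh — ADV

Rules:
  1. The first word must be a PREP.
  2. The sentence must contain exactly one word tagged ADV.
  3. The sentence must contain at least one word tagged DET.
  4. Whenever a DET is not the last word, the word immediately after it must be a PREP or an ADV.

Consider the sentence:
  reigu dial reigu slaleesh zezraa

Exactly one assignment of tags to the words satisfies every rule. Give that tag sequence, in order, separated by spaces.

Candidates per position — 1:reigu {DET,PREP}; 2:dial {DET,ADV}; 3:reigu {DET,PREP}; 4:slaleesh {ADV}; 5:zezraa {PREP}.
At position 1, choosing DET makes rule 1 impossible to satisfy; hence PREP.
At position 2, choosing ADV makes rule 2 impossible to satisfy; hence DET.
At position 3, choosing DET makes rule 4 impossible to satisfy; hence PREP.
That leaves exactly one tagging: PREP DET PREP ADV PREP.
Checking: rule 1 ✓; rule 2 ✓; rule 3 ✓; rule 4 ✓.

PREP DET PREP ADV PREP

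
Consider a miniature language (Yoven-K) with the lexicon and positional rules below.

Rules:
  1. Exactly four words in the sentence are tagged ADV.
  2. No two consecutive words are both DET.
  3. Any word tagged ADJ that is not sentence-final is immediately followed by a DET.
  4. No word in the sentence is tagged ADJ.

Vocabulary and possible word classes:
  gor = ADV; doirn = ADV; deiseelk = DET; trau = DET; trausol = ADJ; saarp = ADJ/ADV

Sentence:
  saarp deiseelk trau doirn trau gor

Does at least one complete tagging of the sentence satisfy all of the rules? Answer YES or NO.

Candidates per position — 1:saarp {ADJ,ADV}; 2:deiseelk {DET}; 3:trau {DET}; 4:doirn {ADV}; 5:trau {DET}; 6:gor {ADV}.
Rule 1 cannot be satisfied by any choice of tags from the lexicon.
So there is no consistent tagging.

NO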